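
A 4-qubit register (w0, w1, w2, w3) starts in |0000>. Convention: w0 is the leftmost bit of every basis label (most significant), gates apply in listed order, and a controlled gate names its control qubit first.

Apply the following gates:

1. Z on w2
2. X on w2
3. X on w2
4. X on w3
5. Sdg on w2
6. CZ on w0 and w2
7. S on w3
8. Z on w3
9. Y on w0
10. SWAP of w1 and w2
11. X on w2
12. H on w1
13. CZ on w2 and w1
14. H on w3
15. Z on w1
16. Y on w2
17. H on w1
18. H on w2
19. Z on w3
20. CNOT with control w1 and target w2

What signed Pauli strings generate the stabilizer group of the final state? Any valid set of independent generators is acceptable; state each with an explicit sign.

One valid set of independent stabilizer generators is +IIXI, +IIIX, -ZIII, +IZII (any independent generating set of the same group is equally correct).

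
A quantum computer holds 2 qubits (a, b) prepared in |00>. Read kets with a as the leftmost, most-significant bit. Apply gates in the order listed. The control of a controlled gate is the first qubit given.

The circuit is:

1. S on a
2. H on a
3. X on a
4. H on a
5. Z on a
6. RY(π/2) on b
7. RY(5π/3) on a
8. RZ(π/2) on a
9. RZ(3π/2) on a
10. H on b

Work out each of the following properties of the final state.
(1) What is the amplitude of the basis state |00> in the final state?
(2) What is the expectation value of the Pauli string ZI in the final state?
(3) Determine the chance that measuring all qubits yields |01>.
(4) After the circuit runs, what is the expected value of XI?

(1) The amplitude on |00> is sqrt(3)/2. Key observation: gates 2-5 undo each other exactly, leaving only the rest of the circuit to track.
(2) The observable ZI averages to 1/2.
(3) The probability of measuring |01> is 0.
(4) In the final state, XI has expectation -sqrt(3)/2.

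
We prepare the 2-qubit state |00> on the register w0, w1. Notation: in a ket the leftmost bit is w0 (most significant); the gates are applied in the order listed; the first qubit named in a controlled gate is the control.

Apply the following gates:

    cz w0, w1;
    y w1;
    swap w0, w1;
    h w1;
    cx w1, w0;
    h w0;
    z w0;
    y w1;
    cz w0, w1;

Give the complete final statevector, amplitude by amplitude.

The resulting statevector has amplitude 1/2 on |00>, -1/2 on |01>, -1/2 on |10>, 1/2 on |11>.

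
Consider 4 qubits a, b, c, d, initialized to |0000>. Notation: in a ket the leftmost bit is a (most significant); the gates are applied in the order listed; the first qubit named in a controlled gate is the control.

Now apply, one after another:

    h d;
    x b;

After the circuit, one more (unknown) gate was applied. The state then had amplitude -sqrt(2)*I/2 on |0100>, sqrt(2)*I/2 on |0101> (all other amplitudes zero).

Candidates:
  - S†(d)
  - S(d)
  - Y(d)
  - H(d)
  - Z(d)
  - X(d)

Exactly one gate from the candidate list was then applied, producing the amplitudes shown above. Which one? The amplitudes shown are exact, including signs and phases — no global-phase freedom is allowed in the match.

It was Y(d) that produced the state shown.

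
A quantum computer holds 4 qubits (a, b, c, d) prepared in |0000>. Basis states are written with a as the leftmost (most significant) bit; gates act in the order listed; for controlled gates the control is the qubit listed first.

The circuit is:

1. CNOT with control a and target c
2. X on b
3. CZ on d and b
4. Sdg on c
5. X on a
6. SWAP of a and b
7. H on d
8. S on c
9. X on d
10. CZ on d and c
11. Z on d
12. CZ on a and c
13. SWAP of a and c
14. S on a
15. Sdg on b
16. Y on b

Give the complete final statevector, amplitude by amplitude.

After the circuit, the state carries amplitude -sqrt(2)/2 on |0010>, sqrt(2)/2 on |0011>, and 0 on every other basis state.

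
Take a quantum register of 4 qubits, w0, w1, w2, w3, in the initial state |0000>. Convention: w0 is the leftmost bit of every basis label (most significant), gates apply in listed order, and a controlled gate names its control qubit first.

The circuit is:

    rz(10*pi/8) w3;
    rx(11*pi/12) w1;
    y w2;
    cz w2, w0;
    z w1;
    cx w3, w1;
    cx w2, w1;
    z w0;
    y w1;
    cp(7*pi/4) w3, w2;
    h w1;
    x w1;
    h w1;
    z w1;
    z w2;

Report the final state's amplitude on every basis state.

After the circuit, the state carries amplitude (-sqrt(6 - 3*sqrt(2))/4 + sqrt(sqrt(2) + 2)/4)*exp(3*I*pi/8) on |0010>, (-sqrt(3*sqrt(2) + 6)/4 - sqrt(2 - sqrt(2))/4)*exp(7*I*pi/8) on |0110>, and 0 on every other basis state.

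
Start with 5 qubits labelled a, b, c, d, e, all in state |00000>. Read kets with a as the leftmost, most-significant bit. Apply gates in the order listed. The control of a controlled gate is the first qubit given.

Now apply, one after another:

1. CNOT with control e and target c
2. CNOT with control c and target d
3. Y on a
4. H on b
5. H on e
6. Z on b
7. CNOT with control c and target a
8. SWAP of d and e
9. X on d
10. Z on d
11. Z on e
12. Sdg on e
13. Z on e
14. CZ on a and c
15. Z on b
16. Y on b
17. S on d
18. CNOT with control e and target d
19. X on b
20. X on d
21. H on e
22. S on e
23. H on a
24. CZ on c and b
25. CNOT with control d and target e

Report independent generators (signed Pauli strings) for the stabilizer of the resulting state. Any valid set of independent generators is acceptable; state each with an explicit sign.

The stabilizer group can be generated by -XIIII, -IXIII, -IIIXZ, +IIIZY, +IIZII, among other valid generating sets.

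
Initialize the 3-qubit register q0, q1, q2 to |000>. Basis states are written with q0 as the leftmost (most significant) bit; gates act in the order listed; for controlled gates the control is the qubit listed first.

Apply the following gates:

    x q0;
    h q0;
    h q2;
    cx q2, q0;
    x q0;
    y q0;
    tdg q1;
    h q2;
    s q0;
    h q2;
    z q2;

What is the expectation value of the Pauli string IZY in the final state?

The expectation value of IZY is 0.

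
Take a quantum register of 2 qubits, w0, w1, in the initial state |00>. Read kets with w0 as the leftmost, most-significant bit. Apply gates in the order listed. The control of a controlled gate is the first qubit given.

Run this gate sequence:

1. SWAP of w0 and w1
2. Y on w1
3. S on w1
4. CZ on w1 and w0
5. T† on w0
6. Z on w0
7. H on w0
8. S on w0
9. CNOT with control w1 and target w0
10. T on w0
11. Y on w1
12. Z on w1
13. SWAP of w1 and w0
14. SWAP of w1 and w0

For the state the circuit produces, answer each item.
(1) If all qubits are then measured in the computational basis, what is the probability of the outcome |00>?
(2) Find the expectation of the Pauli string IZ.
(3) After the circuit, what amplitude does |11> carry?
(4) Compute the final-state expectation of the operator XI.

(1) Outcome |00> occurs with probability 1/2. Key observation: gates 13-14 undo each other exactly, leaving only the rest of the circuit to track.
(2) The observable IZ averages to 1.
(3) |11> carries amplitude 0 in the final state.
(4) In the final state, XI has expectation sqrt(2)/2.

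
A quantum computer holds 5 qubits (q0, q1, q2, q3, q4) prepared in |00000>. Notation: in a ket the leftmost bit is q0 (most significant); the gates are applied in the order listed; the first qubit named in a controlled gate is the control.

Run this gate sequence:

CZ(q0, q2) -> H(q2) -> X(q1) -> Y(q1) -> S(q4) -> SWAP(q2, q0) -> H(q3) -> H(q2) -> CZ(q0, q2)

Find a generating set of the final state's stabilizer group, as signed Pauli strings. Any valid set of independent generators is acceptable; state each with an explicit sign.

The stabilizer group can be generated by +XIZII, +ZIXII, +IIIXI, +IZIII, +IIIIZ, among other valid generating sets.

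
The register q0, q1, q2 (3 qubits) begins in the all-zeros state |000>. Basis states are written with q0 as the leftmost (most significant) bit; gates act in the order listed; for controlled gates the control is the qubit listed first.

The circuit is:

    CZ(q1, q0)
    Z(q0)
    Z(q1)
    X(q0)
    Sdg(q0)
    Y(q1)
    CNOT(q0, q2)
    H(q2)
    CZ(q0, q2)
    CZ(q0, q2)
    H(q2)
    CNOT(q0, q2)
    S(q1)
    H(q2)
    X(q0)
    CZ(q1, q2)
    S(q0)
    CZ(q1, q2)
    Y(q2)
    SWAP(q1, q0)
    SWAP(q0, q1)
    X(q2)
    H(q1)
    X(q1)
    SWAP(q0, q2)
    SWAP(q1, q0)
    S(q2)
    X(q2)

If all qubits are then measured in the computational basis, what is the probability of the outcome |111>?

A full measurement returns |111> with probability 1/4. Key observation: gates 7-12 undo each other exactly, leaving only the rest of the circuit to track.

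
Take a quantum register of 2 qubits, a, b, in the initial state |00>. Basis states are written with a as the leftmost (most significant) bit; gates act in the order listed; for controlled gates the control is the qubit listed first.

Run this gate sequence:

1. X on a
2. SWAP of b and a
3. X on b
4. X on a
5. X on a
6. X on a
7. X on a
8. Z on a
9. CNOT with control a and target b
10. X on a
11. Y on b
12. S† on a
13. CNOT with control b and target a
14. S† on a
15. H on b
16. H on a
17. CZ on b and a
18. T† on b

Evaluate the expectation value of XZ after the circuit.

In the final state, XZ has expectation 1. Key observation: the block from step 4 through step 5 cancels to the identity and can be dropped.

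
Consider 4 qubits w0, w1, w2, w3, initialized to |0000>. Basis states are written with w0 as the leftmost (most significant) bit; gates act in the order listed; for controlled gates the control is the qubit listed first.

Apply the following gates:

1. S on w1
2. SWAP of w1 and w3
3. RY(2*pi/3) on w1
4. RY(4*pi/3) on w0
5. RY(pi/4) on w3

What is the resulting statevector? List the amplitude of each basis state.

The resulting statevector has amplitude -sqrt(sqrt(2) + 2)/8 on |0000>, -sqrt(2 - sqrt(2))/8 on |0001>, 0 on |0010>, 0 on |0011>, -sqrt(3*sqrt(2) + 6)/8 on |0100>, -sqrt(6 - 3*sqrt(2))/8 on |0101>, 0 on |0110>, 0 on |0111>, sqrt(3*sqrt(2) + 6)/8 on |1000>, sqrt(6 - 3*sqrt(2))/8 on |1001>, 0 on |1010>, 0 on |1011>, 3*sqrt(sqrt(2) + 2)/8 on |1100>, 3*sqrt(2 - sqrt(2))/8 on |1101>, 0 on |1110>, 0 on |1111>.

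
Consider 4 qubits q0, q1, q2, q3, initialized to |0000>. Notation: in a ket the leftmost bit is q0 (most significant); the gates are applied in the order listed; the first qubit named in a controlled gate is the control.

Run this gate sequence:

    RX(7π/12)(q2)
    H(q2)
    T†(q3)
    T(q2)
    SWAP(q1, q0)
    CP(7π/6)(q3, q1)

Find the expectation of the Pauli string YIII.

In the final state, YIII has expectation 0.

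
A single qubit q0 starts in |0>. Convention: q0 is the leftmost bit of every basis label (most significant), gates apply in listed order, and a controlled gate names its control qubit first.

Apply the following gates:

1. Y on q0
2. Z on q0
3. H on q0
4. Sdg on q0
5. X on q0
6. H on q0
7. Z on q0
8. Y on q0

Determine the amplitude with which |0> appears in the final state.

The final state's coefficient on |0> equals -1/2 + I/2.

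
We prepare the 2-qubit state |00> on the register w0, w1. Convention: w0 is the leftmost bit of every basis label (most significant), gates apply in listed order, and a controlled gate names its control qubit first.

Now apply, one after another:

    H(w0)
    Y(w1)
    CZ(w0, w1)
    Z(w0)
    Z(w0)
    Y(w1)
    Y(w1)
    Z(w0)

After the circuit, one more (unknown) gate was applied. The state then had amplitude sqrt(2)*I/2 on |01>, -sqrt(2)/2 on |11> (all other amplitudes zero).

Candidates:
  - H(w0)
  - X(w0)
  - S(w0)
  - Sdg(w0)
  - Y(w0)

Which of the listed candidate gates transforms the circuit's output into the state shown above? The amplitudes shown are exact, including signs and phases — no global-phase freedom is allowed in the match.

The applied gate was S(w0). Key observation: gates 5-8 undo each other exactly, leaving only the rest of the circuit to track.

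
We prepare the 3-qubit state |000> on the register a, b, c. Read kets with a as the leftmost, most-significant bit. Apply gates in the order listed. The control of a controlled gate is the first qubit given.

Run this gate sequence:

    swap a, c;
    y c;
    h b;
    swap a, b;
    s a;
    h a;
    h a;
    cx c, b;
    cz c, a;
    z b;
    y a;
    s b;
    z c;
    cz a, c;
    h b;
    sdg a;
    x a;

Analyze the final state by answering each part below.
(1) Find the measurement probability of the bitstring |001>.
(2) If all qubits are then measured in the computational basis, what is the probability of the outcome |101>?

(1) A full measurement returns |001> with probability 1/4.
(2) Outcome |101> occurs with probability 1/4.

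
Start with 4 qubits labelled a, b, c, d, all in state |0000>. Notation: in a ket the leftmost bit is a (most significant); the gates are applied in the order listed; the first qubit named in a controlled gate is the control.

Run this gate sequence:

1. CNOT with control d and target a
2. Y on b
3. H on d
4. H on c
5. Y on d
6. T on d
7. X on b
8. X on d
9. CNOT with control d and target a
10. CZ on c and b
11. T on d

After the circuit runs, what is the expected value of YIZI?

The observable YIZI averages to 0.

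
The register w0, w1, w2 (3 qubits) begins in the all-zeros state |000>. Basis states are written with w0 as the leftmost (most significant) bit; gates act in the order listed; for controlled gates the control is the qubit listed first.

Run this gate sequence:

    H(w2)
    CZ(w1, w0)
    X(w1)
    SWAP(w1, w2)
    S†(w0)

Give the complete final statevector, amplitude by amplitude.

The resulting statevector has amplitude sqrt(2)/2 on |001>, sqrt(2)/2 on |011>, and 0 on every other basis state.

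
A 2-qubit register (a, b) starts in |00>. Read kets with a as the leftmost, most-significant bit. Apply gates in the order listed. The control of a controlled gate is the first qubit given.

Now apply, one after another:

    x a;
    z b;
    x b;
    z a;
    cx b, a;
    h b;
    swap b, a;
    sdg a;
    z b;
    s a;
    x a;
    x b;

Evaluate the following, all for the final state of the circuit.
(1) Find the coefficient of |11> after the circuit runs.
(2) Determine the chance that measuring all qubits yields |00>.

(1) The amplitude on |11> is -sqrt(2)/2.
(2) The probability of measuring |00> is 0.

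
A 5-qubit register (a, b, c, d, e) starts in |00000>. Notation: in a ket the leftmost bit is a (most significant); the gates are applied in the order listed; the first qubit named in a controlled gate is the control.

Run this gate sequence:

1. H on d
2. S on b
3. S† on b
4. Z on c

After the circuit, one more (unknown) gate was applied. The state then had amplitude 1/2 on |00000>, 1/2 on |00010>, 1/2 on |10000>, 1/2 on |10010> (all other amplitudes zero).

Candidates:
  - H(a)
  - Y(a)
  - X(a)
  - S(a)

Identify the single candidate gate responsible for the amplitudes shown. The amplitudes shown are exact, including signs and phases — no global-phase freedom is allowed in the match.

It was H(a) that produced the state shown. Key observation: gates 2-3 undo each other exactly, leaving only the rest of the circuit to track.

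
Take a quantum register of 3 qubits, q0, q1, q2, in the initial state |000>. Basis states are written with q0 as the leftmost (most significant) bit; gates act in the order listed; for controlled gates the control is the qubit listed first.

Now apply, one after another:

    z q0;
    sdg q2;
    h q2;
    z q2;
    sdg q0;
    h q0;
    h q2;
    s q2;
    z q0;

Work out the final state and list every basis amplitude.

After the circuit, the state carries amplitude sqrt(2)*I/2 on |001>, -sqrt(2)*I/2 on |101>, and 0 on every other basis state.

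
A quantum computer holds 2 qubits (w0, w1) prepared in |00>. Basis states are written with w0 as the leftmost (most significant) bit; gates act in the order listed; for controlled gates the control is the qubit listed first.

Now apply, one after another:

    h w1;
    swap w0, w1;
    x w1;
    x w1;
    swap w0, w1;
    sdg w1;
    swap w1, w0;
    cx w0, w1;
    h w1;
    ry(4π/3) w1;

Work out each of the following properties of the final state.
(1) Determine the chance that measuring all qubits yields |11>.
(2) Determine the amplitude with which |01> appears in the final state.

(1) A full measurement returns |11> with probability sqrt(3)/8 + 1/4. Key observation: steps 2-5 multiply out to the identity, so the circuit reduces to the remaining gates.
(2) The amplitude on |01> is -1/4 + sqrt(3)/4.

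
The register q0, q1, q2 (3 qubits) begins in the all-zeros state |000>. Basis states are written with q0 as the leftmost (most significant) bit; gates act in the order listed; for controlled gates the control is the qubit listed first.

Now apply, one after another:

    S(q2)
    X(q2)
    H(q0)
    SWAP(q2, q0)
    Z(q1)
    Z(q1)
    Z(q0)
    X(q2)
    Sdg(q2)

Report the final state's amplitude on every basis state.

After the circuit, the state carries amplitude -sqrt(2)/2 on |100>, sqrt(2)*I/2 on |101>, and 0 on every other basis state.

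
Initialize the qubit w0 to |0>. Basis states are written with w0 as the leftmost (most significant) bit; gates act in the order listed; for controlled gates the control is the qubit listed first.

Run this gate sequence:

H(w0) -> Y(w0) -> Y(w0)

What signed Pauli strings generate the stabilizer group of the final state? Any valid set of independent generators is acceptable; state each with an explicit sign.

The stabilizer group can be generated by +X, among other valid generating sets.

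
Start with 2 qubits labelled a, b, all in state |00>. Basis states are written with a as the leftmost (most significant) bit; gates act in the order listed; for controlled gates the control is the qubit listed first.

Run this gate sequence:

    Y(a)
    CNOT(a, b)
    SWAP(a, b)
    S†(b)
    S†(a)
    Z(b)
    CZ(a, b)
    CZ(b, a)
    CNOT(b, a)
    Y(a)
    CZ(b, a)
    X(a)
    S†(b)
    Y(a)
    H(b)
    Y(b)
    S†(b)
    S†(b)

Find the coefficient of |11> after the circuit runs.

|11> carries amplitude -sqrt(2)*I/2 in the final state.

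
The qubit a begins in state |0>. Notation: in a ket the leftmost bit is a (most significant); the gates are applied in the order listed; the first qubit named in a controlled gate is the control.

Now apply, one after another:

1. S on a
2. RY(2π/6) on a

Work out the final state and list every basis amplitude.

After the circuit, the state carries amplitude sqrt(3)/2 on |0>, 1/2 on |1>.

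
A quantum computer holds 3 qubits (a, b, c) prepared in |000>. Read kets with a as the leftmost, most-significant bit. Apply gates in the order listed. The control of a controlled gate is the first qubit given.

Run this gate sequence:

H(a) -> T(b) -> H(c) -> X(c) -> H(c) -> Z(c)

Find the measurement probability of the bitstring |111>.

The probability of measuring |111> is 0. Key observation: steps 3-6 multiply out to the identity, so the circuit reduces to the remaining gates.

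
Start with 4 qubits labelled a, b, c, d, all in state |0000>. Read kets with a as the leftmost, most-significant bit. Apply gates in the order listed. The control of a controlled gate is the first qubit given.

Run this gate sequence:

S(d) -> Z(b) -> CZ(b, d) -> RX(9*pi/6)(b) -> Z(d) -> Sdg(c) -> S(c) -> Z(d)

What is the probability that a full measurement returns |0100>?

A full measurement returns |0100> with probability 1/2. Key observation: steps 5-8 multiply out to the identity, so the circuit reduces to the remaining gates.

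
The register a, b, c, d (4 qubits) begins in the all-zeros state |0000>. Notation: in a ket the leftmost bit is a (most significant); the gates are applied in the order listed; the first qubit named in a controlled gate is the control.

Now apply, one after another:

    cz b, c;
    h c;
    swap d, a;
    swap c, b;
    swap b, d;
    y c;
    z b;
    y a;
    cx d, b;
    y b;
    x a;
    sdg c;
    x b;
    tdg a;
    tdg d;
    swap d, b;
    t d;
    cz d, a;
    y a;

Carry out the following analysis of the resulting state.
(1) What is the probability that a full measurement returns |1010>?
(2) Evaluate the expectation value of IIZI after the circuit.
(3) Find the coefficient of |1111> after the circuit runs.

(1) The probability of measuring |1010> is 1/2.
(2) The expectation value of IIZI is -1.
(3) The amplitude on |1111> is sqrt(2)*I/2.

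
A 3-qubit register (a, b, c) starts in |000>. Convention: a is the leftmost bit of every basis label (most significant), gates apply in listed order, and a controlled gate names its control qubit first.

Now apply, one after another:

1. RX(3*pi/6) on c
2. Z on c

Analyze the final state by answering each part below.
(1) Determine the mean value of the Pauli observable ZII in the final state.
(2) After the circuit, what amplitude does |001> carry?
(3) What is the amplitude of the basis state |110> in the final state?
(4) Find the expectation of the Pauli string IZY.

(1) The observable ZII averages to 1.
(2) The final state's coefficient on |001> equals sqrt(2)*I/2.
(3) The amplitude on |110> is 0.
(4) In the final state, IZY has expectation 1.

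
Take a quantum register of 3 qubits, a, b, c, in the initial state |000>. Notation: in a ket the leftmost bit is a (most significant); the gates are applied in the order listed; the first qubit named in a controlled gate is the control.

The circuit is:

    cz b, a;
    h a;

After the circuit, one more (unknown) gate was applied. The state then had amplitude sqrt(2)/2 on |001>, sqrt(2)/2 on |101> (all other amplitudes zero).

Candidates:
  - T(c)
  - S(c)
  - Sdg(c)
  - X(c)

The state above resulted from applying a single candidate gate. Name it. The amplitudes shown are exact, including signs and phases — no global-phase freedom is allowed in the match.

The applied gate was X(c).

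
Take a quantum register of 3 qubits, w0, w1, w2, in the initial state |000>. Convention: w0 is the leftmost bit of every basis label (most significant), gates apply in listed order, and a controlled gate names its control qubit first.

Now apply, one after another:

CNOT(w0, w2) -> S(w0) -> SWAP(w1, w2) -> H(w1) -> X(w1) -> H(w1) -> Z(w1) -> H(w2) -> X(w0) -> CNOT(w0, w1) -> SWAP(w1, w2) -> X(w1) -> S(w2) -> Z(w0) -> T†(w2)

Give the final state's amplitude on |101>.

|101> carries amplitude -sqrt(2)*exp(I*pi/4)/2 in the final state.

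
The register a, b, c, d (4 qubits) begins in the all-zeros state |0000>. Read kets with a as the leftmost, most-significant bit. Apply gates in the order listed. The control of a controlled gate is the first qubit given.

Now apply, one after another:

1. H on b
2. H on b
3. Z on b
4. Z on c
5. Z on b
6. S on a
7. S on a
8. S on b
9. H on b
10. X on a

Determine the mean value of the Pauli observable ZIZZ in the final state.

The expectation value of ZIZZ is -1.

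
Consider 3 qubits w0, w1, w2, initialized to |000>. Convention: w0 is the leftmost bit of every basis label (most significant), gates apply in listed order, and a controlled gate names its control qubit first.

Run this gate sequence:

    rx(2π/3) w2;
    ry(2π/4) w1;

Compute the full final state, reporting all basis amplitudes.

The final amplitudes are sqrt(2)/4 on |000>, -sqrt(6)*I/4 on |001>, sqrt(2)/4 on |010>, -sqrt(6)*I/4 on |011>, 0 on |100>, 0 on |101>, 0 on |110>, 0 on |111>.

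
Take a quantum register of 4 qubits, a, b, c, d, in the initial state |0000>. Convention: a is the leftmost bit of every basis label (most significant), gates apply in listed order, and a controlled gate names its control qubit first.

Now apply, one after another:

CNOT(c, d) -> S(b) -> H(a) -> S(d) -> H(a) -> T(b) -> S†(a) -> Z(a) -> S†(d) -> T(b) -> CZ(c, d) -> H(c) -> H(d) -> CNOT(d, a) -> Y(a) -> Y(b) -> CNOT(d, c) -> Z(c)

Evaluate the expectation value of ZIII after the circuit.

The expectation value of ZIII is 0.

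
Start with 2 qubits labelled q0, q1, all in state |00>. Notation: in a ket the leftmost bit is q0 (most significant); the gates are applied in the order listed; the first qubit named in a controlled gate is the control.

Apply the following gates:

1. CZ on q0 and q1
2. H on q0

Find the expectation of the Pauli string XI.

The expectation value of XI is 1.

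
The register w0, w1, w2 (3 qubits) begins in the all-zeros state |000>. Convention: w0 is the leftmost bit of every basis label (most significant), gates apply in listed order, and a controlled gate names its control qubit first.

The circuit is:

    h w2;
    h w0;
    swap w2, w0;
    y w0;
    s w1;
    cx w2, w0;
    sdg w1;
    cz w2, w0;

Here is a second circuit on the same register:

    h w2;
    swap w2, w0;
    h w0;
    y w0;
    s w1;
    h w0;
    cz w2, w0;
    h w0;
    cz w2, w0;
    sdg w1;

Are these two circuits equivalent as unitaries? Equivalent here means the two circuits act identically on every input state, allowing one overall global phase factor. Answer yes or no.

No — the two circuits implement different unitaries, even allowing a global phase.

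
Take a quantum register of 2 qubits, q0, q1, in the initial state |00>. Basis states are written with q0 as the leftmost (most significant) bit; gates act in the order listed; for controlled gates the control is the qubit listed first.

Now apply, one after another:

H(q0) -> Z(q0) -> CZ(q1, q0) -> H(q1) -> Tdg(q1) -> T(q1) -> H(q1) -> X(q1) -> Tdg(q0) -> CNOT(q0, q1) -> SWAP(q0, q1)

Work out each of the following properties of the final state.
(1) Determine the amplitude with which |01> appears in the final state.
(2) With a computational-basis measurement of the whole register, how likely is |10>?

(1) The amplitude on |01> is sqrt(2)*exp(3*I*pi/4)/2. Key observation: the block from step 4 through step 7 cancels to the identity and can be dropped.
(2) Outcome |10> occurs with probability 1/2.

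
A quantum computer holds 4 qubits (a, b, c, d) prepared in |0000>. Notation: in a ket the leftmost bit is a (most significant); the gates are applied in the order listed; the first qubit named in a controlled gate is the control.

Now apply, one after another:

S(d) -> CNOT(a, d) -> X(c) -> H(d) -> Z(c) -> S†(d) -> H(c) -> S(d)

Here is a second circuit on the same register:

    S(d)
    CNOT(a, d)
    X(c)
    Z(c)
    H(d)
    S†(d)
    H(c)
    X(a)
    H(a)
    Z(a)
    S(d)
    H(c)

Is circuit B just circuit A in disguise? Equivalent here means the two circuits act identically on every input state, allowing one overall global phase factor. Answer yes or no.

No: there is an input state on which the two circuits produce genuinely different outputs (not merely differing by a phase).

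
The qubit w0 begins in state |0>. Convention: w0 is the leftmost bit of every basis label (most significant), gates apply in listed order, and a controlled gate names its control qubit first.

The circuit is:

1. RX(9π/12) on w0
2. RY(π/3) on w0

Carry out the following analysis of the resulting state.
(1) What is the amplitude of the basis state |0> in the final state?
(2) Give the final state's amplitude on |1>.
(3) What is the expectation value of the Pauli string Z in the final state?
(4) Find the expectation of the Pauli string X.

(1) The final state's coefficient on |0> equals sqrt(6 - 3*sqrt(2))/4 + I*sqrt(sqrt(2) + 2)/4.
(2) The amplitude on |1> is sqrt(2 - sqrt(2))/4 - I*sqrt(3*sqrt(2) + 6)/4.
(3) The expectation value of Z is -sqrt(2)/4.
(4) The expectation value of X is -sqrt(6)/4.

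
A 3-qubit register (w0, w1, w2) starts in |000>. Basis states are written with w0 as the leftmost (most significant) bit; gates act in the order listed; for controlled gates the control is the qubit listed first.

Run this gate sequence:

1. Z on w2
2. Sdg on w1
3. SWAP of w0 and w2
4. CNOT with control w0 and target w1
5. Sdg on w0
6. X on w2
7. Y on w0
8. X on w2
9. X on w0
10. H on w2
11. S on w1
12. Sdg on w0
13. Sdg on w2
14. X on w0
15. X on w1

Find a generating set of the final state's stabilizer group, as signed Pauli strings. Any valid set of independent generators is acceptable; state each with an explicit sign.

One valid set of independent stabilizer generators is -IIY, -ZII, -IZI (any independent generating set of the same group is equally correct).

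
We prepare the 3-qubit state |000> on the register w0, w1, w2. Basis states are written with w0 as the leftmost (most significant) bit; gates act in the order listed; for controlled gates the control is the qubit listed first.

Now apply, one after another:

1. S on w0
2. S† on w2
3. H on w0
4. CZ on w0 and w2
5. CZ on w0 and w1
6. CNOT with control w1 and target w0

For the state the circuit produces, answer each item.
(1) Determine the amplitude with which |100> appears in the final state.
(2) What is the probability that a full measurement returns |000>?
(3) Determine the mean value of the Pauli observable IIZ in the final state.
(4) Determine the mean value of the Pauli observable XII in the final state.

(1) The final state's coefficient on |100> equals sqrt(2)/2.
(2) A full measurement returns |000> with probability 1/2.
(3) The expectation value of IIZ is 1.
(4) The expectation value of XII is 1.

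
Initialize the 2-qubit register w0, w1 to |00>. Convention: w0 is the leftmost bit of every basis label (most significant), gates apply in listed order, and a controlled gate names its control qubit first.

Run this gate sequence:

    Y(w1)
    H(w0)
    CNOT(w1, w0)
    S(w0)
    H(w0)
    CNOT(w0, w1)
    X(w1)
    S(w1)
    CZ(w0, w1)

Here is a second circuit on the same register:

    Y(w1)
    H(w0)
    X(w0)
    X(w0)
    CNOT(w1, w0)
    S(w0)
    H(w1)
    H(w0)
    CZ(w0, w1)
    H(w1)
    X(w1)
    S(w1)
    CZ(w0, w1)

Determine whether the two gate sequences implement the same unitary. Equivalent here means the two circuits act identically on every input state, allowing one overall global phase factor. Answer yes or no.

Yes: on every input state the two circuits agree up to one overall phase factor.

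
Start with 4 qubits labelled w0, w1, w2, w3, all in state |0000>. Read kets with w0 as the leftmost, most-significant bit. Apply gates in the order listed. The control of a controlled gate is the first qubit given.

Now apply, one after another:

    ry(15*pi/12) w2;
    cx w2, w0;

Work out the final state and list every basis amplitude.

The final amplitudes are -sqrt(2 - sqrt(2))/2 on |0000>, sqrt(sqrt(2) + 2)/2 on |1010>, and 0 on every other basis state.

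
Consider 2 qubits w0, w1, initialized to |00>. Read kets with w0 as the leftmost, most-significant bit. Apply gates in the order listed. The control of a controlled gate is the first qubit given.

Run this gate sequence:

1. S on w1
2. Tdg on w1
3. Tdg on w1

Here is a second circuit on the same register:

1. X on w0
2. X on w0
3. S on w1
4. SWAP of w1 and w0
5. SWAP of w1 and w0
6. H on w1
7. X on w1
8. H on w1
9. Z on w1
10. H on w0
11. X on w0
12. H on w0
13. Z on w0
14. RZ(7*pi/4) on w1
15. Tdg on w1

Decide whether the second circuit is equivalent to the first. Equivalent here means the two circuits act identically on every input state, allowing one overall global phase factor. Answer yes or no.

Yes: on every input state the two circuits agree up to one overall phase factor.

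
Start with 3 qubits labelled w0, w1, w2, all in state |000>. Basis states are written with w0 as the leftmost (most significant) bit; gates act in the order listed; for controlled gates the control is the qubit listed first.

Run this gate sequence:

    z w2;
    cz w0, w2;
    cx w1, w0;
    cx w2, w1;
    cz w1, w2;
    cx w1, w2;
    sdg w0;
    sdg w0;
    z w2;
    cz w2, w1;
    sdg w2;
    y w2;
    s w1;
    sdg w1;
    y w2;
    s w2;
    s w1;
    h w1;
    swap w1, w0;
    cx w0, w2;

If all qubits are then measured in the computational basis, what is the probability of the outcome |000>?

Outcome |000> occurs with probability 1/2. Key observation: the block from step 11 through step 16 cancels to the identity and can be dropped.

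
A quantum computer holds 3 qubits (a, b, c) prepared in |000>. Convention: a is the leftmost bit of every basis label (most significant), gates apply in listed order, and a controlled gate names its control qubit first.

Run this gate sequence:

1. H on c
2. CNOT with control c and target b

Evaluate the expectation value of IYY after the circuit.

The observable IYY averages to -1.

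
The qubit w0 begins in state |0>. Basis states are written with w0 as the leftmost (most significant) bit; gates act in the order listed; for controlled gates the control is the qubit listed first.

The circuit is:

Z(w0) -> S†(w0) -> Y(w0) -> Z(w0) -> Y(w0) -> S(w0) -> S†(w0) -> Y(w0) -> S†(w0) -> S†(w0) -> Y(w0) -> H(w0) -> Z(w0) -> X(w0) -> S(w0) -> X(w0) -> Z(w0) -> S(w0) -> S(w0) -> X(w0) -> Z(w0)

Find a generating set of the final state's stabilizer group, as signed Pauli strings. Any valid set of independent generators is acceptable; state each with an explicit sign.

The final state is stabilized by the group generated by +Y; other independent generating sets are equally valid.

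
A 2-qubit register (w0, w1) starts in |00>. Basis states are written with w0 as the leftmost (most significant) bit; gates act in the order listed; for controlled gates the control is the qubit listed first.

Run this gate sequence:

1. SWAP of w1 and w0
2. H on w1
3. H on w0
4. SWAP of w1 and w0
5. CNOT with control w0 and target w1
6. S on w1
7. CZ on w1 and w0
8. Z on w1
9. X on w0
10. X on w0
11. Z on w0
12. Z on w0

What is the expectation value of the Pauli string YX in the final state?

The expectation value of YX is 1.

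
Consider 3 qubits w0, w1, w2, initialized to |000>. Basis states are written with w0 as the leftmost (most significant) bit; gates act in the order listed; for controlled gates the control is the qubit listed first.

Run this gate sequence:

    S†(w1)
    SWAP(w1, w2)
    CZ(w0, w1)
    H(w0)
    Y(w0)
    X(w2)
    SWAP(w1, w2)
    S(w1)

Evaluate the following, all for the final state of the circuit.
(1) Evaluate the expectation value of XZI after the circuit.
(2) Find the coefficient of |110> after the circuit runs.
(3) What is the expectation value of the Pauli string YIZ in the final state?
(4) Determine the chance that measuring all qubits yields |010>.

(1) The expectation value of XZI is 1.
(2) The final state's coefficient on |110> equals -sqrt(2)/2.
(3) The observable YIZ averages to 0.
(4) A full measurement returns |010> with probability 1/2.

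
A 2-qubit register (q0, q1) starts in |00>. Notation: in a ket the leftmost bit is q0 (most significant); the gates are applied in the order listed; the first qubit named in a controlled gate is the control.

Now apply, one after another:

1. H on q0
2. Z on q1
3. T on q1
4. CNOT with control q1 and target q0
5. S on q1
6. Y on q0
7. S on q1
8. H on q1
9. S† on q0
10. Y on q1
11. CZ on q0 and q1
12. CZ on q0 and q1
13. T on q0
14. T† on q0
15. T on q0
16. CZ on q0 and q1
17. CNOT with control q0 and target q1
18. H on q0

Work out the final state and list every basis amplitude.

After the circuit, the state carries amplitude sqrt(2)*(-1 - exp(3*I*pi/4))/4 on |00>, sqrt(2)*(1 - exp(3*I*pi/4))/4 on |01>, sqrt(2)*(-1 + exp(3*I*pi/4))/4 on |10>, sqrt(2)*(1 + exp(3*I*pi/4))/4 on |11>. Key observation: steps 11-12 multiply out to the identity, so the circuit reduces to the remaining gates.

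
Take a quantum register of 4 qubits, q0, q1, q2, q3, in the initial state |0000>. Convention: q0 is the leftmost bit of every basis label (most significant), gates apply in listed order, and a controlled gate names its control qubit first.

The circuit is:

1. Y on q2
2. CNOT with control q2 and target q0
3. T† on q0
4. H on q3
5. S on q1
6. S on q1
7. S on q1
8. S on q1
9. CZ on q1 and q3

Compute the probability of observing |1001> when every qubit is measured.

The probability of measuring |1001> is 0. Key observation: the block from step 5 through step 8 cancels to the identity and can be dropped.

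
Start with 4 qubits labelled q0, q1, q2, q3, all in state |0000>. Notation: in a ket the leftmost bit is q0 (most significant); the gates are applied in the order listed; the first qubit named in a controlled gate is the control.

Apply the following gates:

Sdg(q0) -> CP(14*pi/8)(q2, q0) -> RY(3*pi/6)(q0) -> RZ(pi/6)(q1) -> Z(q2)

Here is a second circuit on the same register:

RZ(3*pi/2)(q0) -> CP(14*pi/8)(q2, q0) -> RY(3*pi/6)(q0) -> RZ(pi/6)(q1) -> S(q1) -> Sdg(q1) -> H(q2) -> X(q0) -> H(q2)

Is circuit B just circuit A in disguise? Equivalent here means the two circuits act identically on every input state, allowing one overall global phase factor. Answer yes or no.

No, they are not equivalent — no single phase factor reconciles the two unitaries.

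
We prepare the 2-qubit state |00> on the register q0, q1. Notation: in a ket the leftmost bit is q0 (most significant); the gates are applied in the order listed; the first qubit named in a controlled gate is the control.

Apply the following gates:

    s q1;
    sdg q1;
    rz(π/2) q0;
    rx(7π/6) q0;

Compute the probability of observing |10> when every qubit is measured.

A full measurement returns |10> with probability sqrt(3)/4 + 1/2. Key observation: steps 1-2 multiply out to the identity, so the circuit reduces to the remaining gates.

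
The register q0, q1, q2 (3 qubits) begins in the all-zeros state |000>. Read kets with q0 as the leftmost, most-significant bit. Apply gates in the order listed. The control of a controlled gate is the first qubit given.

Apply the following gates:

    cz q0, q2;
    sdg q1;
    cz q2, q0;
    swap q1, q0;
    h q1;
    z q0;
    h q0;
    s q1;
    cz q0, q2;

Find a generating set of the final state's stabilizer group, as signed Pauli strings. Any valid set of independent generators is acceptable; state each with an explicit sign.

The final state is stabilized by the group generated by +XII, +IYI, +IIZ; other independent generating sets are equally valid.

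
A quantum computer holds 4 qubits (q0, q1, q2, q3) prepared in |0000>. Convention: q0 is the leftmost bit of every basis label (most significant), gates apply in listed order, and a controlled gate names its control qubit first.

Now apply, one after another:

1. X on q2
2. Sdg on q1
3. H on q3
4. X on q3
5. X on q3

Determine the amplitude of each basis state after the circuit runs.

The final amplitudes are sqrt(2)/2 on |0010>, sqrt(2)/2 on |0011>, and 0 on every other basis state. Key observation: gates 4-5 undo each other exactly, leaving only the rest of the circuit to track.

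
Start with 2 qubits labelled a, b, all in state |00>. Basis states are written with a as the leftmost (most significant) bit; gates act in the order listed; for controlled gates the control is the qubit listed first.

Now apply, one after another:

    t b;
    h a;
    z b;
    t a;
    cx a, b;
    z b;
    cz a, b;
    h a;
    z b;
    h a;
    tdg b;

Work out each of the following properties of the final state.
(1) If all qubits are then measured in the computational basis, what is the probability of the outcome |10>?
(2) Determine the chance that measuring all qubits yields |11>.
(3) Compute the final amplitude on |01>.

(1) The probability of measuring |10> is 0.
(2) Outcome |11> occurs with probability 1/2.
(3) The amplitude on |01> is 0.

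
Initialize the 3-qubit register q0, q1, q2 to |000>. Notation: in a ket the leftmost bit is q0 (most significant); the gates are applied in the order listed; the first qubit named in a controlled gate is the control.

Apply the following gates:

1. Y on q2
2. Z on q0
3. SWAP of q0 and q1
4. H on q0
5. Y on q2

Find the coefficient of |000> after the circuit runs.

The amplitude on |000> is sqrt(2)/2.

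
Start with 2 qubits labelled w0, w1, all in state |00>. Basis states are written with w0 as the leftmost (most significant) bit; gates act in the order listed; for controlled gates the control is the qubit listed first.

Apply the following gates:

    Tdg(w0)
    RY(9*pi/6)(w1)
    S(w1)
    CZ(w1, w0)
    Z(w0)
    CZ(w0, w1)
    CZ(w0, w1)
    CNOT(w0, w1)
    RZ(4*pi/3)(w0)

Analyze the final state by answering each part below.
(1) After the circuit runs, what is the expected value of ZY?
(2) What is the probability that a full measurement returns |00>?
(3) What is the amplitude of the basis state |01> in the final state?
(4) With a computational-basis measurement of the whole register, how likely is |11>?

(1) The observable ZY averages to -1.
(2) A full measurement returns |00> with probability 1/2.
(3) The amplitude on |01> is -sqrt(2)*exp(5*I*pi/6)/2.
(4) A full measurement returns |11> with probability 0.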